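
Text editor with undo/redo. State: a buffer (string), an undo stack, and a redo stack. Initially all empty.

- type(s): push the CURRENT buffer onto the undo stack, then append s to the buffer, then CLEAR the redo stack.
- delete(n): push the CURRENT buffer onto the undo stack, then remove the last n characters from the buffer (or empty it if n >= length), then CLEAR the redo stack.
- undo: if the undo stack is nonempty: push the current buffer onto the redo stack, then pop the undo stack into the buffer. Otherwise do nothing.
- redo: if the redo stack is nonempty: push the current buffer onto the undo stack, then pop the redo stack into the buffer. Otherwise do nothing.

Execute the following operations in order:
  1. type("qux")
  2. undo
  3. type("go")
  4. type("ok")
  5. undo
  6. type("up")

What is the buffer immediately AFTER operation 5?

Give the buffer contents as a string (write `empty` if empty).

Answer: go

Derivation:
After op 1 (type): buf='qux' undo_depth=1 redo_depth=0
After op 2 (undo): buf='(empty)' undo_depth=0 redo_depth=1
After op 3 (type): buf='go' undo_depth=1 redo_depth=0
After op 4 (type): buf='gook' undo_depth=2 redo_depth=0
After op 5 (undo): buf='go' undo_depth=1 redo_depth=1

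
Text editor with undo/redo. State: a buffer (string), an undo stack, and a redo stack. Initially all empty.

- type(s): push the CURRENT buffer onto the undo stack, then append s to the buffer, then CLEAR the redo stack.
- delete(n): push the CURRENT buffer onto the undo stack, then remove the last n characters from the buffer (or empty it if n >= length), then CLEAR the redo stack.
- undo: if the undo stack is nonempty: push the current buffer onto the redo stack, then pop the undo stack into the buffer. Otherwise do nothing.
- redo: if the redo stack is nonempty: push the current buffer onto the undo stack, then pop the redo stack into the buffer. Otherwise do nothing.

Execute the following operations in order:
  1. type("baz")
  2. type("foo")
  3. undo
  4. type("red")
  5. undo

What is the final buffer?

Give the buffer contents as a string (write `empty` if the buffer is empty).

Answer: baz

Derivation:
After op 1 (type): buf='baz' undo_depth=1 redo_depth=0
After op 2 (type): buf='bazfoo' undo_depth=2 redo_depth=0
After op 3 (undo): buf='baz' undo_depth=1 redo_depth=1
After op 4 (type): buf='bazred' undo_depth=2 redo_depth=0
After op 5 (undo): buf='baz' undo_depth=1 redo_depth=1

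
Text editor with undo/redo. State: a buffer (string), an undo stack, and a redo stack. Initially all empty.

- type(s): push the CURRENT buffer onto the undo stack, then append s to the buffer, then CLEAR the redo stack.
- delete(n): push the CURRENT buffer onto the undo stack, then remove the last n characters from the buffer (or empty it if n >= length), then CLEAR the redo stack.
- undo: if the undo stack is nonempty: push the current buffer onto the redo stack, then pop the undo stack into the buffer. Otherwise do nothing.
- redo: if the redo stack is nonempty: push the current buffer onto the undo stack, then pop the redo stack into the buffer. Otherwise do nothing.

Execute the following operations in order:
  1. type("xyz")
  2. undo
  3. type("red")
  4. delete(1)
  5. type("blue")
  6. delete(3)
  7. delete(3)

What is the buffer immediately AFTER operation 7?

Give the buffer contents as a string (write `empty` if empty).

Answer: empty

Derivation:
After op 1 (type): buf='xyz' undo_depth=1 redo_depth=0
After op 2 (undo): buf='(empty)' undo_depth=0 redo_depth=1
After op 3 (type): buf='red' undo_depth=1 redo_depth=0
After op 4 (delete): buf='re' undo_depth=2 redo_depth=0
After op 5 (type): buf='reblue' undo_depth=3 redo_depth=0
After op 6 (delete): buf='reb' undo_depth=4 redo_depth=0
After op 7 (delete): buf='(empty)' undo_depth=5 redo_depth=0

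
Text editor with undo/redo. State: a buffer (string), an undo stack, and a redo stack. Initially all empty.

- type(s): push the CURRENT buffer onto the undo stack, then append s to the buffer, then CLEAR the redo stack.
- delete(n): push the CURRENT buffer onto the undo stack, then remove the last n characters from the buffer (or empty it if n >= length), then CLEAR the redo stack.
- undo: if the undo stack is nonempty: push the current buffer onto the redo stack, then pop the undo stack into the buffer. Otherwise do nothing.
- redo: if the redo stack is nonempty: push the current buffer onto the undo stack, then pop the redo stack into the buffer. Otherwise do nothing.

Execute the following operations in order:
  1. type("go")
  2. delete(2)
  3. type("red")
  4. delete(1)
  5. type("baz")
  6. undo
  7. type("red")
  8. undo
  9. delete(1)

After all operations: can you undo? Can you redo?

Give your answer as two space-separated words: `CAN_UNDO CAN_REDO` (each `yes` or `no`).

Answer: yes no

Derivation:
After op 1 (type): buf='go' undo_depth=1 redo_depth=0
After op 2 (delete): buf='(empty)' undo_depth=2 redo_depth=0
After op 3 (type): buf='red' undo_depth=3 redo_depth=0
After op 4 (delete): buf='re' undo_depth=4 redo_depth=0
After op 5 (type): buf='rebaz' undo_depth=5 redo_depth=0
After op 6 (undo): buf='re' undo_depth=4 redo_depth=1
After op 7 (type): buf='rered' undo_depth=5 redo_depth=0
After op 8 (undo): buf='re' undo_depth=4 redo_depth=1
After op 9 (delete): buf='r' undo_depth=5 redo_depth=0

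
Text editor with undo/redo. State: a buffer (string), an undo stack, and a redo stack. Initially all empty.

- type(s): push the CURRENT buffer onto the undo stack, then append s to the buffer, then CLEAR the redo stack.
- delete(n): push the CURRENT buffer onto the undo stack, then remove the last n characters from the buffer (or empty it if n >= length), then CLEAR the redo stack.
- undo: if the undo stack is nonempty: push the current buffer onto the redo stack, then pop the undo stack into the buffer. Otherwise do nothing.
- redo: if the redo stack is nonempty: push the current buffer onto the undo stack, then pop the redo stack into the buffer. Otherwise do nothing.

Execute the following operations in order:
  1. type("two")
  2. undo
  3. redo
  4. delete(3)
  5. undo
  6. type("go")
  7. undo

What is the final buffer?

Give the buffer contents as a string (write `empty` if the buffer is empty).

Answer: two

Derivation:
After op 1 (type): buf='two' undo_depth=1 redo_depth=0
After op 2 (undo): buf='(empty)' undo_depth=0 redo_depth=1
After op 3 (redo): buf='two' undo_depth=1 redo_depth=0
After op 4 (delete): buf='(empty)' undo_depth=2 redo_depth=0
After op 5 (undo): buf='two' undo_depth=1 redo_depth=1
After op 6 (type): buf='twogo' undo_depth=2 redo_depth=0
After op 7 (undo): buf='two' undo_depth=1 redo_depth=1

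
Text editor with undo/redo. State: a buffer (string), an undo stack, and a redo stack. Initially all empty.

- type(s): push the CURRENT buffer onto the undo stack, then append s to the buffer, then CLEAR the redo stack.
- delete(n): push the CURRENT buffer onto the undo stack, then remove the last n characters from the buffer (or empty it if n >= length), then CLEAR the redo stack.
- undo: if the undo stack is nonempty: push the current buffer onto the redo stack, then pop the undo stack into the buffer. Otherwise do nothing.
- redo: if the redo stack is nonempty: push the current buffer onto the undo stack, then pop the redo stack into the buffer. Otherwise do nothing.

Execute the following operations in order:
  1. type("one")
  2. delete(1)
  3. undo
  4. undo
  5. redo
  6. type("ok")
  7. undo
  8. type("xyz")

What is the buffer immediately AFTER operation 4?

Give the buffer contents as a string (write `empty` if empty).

After op 1 (type): buf='one' undo_depth=1 redo_depth=0
After op 2 (delete): buf='on' undo_depth=2 redo_depth=0
After op 3 (undo): buf='one' undo_depth=1 redo_depth=1
After op 4 (undo): buf='(empty)' undo_depth=0 redo_depth=2

Answer: empty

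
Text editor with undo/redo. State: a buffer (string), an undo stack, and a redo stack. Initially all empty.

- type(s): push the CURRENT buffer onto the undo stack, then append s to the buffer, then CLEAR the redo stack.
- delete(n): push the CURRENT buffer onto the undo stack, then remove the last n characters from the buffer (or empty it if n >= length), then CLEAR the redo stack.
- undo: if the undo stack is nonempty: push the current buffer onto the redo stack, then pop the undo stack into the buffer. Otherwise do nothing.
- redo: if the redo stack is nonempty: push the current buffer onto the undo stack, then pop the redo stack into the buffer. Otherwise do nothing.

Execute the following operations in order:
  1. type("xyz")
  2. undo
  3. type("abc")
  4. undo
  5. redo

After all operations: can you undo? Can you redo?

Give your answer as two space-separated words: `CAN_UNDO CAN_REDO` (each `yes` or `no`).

Answer: yes no

Derivation:
After op 1 (type): buf='xyz' undo_depth=1 redo_depth=0
After op 2 (undo): buf='(empty)' undo_depth=0 redo_depth=1
After op 3 (type): buf='abc' undo_depth=1 redo_depth=0
After op 4 (undo): buf='(empty)' undo_depth=0 redo_depth=1
After op 5 (redo): buf='abc' undo_depth=1 redo_depth=0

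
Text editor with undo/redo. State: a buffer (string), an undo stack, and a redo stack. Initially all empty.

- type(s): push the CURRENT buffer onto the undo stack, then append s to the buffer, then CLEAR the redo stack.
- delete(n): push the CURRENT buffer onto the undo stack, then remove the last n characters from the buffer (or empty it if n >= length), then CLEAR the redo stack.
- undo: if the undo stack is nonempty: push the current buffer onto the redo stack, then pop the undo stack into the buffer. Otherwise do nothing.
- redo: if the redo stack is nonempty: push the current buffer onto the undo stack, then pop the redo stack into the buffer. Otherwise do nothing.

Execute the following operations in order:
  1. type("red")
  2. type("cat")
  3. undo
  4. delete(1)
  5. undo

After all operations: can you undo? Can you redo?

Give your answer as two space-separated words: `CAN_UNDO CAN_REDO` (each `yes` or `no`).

After op 1 (type): buf='red' undo_depth=1 redo_depth=0
After op 2 (type): buf='redcat' undo_depth=2 redo_depth=0
After op 3 (undo): buf='red' undo_depth=1 redo_depth=1
After op 4 (delete): buf='re' undo_depth=2 redo_depth=0
After op 5 (undo): buf='red' undo_depth=1 redo_depth=1

Answer: yes yes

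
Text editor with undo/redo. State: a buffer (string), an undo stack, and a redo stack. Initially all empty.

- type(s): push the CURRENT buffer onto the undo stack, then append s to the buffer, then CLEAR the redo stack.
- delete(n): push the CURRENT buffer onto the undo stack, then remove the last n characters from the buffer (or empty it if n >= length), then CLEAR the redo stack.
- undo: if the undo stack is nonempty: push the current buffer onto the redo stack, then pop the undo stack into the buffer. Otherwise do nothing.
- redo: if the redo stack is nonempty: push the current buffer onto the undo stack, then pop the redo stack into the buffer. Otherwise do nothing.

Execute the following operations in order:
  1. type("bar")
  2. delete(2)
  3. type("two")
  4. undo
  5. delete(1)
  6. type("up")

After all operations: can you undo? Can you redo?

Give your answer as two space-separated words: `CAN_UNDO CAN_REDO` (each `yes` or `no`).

Answer: yes no

Derivation:
After op 1 (type): buf='bar' undo_depth=1 redo_depth=0
After op 2 (delete): buf='b' undo_depth=2 redo_depth=0
After op 3 (type): buf='btwo' undo_depth=3 redo_depth=0
After op 4 (undo): buf='b' undo_depth=2 redo_depth=1
After op 5 (delete): buf='(empty)' undo_depth=3 redo_depth=0
After op 6 (type): buf='up' undo_depth=4 redo_depth=0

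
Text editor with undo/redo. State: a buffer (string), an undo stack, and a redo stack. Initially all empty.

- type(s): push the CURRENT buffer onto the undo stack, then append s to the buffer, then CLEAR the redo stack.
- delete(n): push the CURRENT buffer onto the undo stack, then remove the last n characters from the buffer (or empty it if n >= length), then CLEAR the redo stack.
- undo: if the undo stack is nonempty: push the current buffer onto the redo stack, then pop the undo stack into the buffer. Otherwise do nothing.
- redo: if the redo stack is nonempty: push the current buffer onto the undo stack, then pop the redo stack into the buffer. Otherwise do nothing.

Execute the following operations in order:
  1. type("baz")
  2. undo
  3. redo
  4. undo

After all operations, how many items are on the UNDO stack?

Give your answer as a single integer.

Answer: 0

Derivation:
After op 1 (type): buf='baz' undo_depth=1 redo_depth=0
After op 2 (undo): buf='(empty)' undo_depth=0 redo_depth=1
After op 3 (redo): buf='baz' undo_depth=1 redo_depth=0
After op 4 (undo): buf='(empty)' undo_depth=0 redo_depth=1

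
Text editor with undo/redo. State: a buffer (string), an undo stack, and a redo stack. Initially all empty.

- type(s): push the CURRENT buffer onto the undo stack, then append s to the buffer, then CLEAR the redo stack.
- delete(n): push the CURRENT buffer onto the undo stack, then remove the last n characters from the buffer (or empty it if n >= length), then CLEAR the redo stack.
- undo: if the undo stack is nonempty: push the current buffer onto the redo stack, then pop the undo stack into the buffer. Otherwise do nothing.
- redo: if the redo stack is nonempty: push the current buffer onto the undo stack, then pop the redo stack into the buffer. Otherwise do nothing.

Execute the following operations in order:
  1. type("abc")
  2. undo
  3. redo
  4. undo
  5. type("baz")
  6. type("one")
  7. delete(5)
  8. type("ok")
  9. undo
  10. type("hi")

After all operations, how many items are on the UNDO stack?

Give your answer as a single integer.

Answer: 4

Derivation:
After op 1 (type): buf='abc' undo_depth=1 redo_depth=0
After op 2 (undo): buf='(empty)' undo_depth=0 redo_depth=1
After op 3 (redo): buf='abc' undo_depth=1 redo_depth=0
After op 4 (undo): buf='(empty)' undo_depth=0 redo_depth=1
After op 5 (type): buf='baz' undo_depth=1 redo_depth=0
After op 6 (type): buf='bazone' undo_depth=2 redo_depth=0
After op 7 (delete): buf='b' undo_depth=3 redo_depth=0
After op 8 (type): buf='bok' undo_depth=4 redo_depth=0
After op 9 (undo): buf='b' undo_depth=3 redo_depth=1
After op 10 (type): buf='bhi' undo_depth=4 redo_depth=0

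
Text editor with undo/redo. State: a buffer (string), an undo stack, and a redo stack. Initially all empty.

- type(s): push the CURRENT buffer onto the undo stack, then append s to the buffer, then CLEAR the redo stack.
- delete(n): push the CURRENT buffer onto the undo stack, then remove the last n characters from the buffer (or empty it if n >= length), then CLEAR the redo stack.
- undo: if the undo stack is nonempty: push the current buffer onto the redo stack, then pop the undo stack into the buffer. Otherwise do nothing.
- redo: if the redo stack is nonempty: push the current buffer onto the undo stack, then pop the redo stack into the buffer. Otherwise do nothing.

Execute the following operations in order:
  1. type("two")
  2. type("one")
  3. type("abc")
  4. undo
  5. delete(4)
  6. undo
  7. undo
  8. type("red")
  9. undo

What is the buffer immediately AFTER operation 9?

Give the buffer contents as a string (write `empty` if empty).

Answer: two

Derivation:
After op 1 (type): buf='two' undo_depth=1 redo_depth=0
After op 2 (type): buf='twoone' undo_depth=2 redo_depth=0
After op 3 (type): buf='twooneabc' undo_depth=3 redo_depth=0
After op 4 (undo): buf='twoone' undo_depth=2 redo_depth=1
After op 5 (delete): buf='tw' undo_depth=3 redo_depth=0
After op 6 (undo): buf='twoone' undo_depth=2 redo_depth=1
After op 7 (undo): buf='two' undo_depth=1 redo_depth=2
After op 8 (type): buf='twored' undo_depth=2 redo_depth=0
After op 9 (undo): buf='two' undo_depth=1 redo_depth=1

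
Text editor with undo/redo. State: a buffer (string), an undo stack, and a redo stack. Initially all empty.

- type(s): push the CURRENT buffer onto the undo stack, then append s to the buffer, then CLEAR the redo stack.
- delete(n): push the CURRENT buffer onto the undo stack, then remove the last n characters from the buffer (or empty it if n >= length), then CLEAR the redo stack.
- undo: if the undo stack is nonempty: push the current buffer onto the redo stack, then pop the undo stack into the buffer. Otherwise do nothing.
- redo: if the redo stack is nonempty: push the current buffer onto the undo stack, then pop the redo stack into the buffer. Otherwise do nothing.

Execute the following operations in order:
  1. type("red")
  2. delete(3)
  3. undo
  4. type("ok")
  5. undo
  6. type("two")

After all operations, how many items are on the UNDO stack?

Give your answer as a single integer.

After op 1 (type): buf='red' undo_depth=1 redo_depth=0
After op 2 (delete): buf='(empty)' undo_depth=2 redo_depth=0
After op 3 (undo): buf='red' undo_depth=1 redo_depth=1
After op 4 (type): buf='redok' undo_depth=2 redo_depth=0
After op 5 (undo): buf='red' undo_depth=1 redo_depth=1
After op 6 (type): buf='redtwo' undo_depth=2 redo_depth=0

Answer: 2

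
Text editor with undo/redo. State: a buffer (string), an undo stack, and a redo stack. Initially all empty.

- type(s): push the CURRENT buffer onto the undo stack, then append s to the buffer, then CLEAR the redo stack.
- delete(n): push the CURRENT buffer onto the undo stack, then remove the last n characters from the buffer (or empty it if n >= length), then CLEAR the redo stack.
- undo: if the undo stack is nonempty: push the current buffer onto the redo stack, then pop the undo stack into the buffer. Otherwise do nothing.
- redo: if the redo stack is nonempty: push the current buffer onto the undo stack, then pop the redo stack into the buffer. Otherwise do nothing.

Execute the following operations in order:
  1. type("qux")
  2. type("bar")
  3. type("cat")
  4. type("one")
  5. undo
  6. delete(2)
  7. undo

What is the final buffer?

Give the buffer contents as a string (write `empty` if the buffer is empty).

After op 1 (type): buf='qux' undo_depth=1 redo_depth=0
After op 2 (type): buf='quxbar' undo_depth=2 redo_depth=0
After op 3 (type): buf='quxbarcat' undo_depth=3 redo_depth=0
After op 4 (type): buf='quxbarcatone' undo_depth=4 redo_depth=0
After op 5 (undo): buf='quxbarcat' undo_depth=3 redo_depth=1
After op 6 (delete): buf='quxbarc' undo_depth=4 redo_depth=0
After op 7 (undo): buf='quxbarcat' undo_depth=3 redo_depth=1

Answer: quxbarcat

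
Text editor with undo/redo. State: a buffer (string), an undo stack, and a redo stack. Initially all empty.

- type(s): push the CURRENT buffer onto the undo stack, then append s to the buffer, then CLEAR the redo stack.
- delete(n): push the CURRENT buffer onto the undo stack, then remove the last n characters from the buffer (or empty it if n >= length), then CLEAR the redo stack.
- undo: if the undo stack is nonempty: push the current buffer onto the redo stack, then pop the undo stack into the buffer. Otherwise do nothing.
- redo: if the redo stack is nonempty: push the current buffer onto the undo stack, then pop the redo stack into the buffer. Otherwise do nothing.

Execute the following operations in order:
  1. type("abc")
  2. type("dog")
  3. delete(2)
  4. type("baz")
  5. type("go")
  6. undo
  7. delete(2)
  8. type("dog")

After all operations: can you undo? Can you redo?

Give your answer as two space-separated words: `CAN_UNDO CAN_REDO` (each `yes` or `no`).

After op 1 (type): buf='abc' undo_depth=1 redo_depth=0
After op 2 (type): buf='abcdog' undo_depth=2 redo_depth=0
After op 3 (delete): buf='abcd' undo_depth=3 redo_depth=0
After op 4 (type): buf='abcdbaz' undo_depth=4 redo_depth=0
After op 5 (type): buf='abcdbazgo' undo_depth=5 redo_depth=0
After op 6 (undo): buf='abcdbaz' undo_depth=4 redo_depth=1
After op 7 (delete): buf='abcdb' undo_depth=5 redo_depth=0
After op 8 (type): buf='abcdbdog' undo_depth=6 redo_depth=0

Answer: yes no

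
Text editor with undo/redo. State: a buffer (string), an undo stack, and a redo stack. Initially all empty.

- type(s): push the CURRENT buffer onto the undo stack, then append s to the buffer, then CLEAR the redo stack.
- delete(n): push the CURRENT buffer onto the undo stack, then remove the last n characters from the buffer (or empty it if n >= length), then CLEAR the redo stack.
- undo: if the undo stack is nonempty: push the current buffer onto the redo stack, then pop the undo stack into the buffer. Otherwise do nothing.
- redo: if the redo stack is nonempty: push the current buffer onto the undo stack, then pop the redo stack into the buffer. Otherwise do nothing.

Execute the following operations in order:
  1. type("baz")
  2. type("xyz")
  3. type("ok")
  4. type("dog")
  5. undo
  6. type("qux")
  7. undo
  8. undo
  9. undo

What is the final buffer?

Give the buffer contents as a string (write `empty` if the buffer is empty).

After op 1 (type): buf='baz' undo_depth=1 redo_depth=0
After op 2 (type): buf='bazxyz' undo_depth=2 redo_depth=0
After op 3 (type): buf='bazxyzok' undo_depth=3 redo_depth=0
After op 4 (type): buf='bazxyzokdog' undo_depth=4 redo_depth=0
After op 5 (undo): buf='bazxyzok' undo_depth=3 redo_depth=1
After op 6 (type): buf='bazxyzokqux' undo_depth=4 redo_depth=0
After op 7 (undo): buf='bazxyzok' undo_depth=3 redo_depth=1
After op 8 (undo): buf='bazxyz' undo_depth=2 redo_depth=2
After op 9 (undo): buf='baz' undo_depth=1 redo_depth=3

Answer: baz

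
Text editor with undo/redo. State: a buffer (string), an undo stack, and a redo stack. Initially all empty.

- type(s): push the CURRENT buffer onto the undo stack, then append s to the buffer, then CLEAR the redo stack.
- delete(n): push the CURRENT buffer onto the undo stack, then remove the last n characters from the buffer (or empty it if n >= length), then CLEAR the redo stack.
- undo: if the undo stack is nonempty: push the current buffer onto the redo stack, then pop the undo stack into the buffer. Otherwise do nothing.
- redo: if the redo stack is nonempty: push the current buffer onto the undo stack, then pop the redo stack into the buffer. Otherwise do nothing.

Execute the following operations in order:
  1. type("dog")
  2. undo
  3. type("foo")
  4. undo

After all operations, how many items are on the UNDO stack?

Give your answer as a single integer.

After op 1 (type): buf='dog' undo_depth=1 redo_depth=0
After op 2 (undo): buf='(empty)' undo_depth=0 redo_depth=1
After op 3 (type): buf='foo' undo_depth=1 redo_depth=0
After op 4 (undo): buf='(empty)' undo_depth=0 redo_depth=1

Answer: 0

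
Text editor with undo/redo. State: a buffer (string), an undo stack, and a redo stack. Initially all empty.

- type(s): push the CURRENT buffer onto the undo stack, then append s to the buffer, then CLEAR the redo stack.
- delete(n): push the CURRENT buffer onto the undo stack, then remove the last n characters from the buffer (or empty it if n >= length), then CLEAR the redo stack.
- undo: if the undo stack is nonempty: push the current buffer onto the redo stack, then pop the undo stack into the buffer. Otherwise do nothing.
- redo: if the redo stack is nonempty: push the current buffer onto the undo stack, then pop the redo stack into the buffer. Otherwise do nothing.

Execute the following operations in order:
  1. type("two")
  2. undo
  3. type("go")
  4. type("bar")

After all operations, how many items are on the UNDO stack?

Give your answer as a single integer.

Answer: 2

Derivation:
After op 1 (type): buf='two' undo_depth=1 redo_depth=0
After op 2 (undo): buf='(empty)' undo_depth=0 redo_depth=1
After op 3 (type): buf='go' undo_depth=1 redo_depth=0
After op 4 (type): buf='gobar' undo_depth=2 redo_depth=0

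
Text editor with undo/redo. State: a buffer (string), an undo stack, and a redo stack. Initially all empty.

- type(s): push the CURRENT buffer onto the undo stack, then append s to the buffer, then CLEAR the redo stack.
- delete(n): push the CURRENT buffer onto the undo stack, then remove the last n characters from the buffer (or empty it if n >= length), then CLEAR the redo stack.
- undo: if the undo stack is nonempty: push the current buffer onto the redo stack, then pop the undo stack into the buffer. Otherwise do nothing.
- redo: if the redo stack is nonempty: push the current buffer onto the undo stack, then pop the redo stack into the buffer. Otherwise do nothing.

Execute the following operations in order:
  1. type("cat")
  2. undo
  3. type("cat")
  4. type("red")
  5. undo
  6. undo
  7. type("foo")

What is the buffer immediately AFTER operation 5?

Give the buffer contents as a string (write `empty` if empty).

After op 1 (type): buf='cat' undo_depth=1 redo_depth=0
After op 2 (undo): buf='(empty)' undo_depth=0 redo_depth=1
After op 3 (type): buf='cat' undo_depth=1 redo_depth=0
After op 4 (type): buf='catred' undo_depth=2 redo_depth=0
After op 5 (undo): buf='cat' undo_depth=1 redo_depth=1

Answer: cat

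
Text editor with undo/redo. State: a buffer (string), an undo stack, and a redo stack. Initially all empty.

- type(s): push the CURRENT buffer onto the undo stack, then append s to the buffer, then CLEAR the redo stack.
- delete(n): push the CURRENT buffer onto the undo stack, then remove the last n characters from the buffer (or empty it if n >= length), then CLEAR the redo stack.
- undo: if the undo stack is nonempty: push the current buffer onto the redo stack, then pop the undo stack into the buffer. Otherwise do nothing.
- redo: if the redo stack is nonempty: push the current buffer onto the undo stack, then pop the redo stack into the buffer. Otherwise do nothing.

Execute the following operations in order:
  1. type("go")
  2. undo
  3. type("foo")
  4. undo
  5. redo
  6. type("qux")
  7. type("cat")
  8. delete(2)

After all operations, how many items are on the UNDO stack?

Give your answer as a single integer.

Answer: 4

Derivation:
After op 1 (type): buf='go' undo_depth=1 redo_depth=0
After op 2 (undo): buf='(empty)' undo_depth=0 redo_depth=1
After op 3 (type): buf='foo' undo_depth=1 redo_depth=0
After op 4 (undo): buf='(empty)' undo_depth=0 redo_depth=1
After op 5 (redo): buf='foo' undo_depth=1 redo_depth=0
After op 6 (type): buf='fooqux' undo_depth=2 redo_depth=0
After op 7 (type): buf='fooquxcat' undo_depth=3 redo_depth=0
After op 8 (delete): buf='fooquxc' undo_depth=4 redo_depth=0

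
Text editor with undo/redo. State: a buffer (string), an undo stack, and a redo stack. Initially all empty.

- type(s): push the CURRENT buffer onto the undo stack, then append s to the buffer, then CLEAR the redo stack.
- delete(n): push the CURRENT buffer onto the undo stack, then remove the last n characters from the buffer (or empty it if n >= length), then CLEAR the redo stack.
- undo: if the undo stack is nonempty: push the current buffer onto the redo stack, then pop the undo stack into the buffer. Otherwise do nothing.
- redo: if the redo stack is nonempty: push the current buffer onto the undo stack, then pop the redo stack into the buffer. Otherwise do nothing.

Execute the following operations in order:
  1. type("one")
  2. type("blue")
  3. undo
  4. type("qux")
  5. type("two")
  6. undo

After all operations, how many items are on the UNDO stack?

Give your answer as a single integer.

Answer: 2

Derivation:
After op 1 (type): buf='one' undo_depth=1 redo_depth=0
After op 2 (type): buf='oneblue' undo_depth=2 redo_depth=0
After op 3 (undo): buf='one' undo_depth=1 redo_depth=1
After op 4 (type): buf='onequx' undo_depth=2 redo_depth=0
After op 5 (type): buf='onequxtwo' undo_depth=3 redo_depth=0
After op 6 (undo): buf='onequx' undo_depth=2 redo_depth=1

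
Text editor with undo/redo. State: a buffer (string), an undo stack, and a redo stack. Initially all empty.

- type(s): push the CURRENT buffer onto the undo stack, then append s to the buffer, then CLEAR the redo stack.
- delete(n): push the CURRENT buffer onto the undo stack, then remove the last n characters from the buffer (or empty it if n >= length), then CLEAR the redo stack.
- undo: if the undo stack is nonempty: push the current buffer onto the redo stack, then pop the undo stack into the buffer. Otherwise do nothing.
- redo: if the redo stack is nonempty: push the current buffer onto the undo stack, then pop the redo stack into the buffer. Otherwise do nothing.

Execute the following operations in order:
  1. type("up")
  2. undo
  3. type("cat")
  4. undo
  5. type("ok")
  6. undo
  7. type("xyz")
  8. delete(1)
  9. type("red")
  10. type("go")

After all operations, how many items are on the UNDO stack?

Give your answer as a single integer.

Answer: 4

Derivation:
After op 1 (type): buf='up' undo_depth=1 redo_depth=0
After op 2 (undo): buf='(empty)' undo_depth=0 redo_depth=1
After op 3 (type): buf='cat' undo_depth=1 redo_depth=0
After op 4 (undo): buf='(empty)' undo_depth=0 redo_depth=1
After op 5 (type): buf='ok' undo_depth=1 redo_depth=0
After op 6 (undo): buf='(empty)' undo_depth=0 redo_depth=1
After op 7 (type): buf='xyz' undo_depth=1 redo_depth=0
After op 8 (delete): buf='xy' undo_depth=2 redo_depth=0
After op 9 (type): buf='xyred' undo_depth=3 redo_depth=0
After op 10 (type): buf='xyredgo' undo_depth=4 redo_depth=0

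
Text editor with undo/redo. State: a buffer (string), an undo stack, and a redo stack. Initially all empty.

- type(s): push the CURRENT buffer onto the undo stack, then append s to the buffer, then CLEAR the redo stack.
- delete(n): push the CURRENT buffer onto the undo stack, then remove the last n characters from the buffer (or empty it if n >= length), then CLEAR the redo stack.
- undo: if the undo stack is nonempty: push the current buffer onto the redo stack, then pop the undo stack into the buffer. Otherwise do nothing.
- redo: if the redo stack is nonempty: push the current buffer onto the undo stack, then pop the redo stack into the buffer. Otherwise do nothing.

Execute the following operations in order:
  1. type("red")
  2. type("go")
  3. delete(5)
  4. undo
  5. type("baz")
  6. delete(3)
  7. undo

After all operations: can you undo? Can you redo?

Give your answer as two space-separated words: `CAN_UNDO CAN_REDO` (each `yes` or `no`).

After op 1 (type): buf='red' undo_depth=1 redo_depth=0
After op 2 (type): buf='redgo' undo_depth=2 redo_depth=0
After op 3 (delete): buf='(empty)' undo_depth=3 redo_depth=0
After op 4 (undo): buf='redgo' undo_depth=2 redo_depth=1
After op 5 (type): buf='redgobaz' undo_depth=3 redo_depth=0
After op 6 (delete): buf='redgo' undo_depth=4 redo_depth=0
After op 7 (undo): buf='redgobaz' undo_depth=3 redo_depth=1

Answer: yes yes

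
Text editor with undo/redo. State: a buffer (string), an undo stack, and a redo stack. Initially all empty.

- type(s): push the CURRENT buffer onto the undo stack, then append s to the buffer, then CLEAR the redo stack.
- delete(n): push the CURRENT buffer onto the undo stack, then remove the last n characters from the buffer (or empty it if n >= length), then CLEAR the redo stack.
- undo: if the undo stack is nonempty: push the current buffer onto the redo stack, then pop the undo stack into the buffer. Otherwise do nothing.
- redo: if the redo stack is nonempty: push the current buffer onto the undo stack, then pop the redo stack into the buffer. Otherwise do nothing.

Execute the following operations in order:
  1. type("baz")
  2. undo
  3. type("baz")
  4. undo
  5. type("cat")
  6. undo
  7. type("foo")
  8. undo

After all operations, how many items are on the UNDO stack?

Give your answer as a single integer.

Answer: 0

Derivation:
After op 1 (type): buf='baz' undo_depth=1 redo_depth=0
After op 2 (undo): buf='(empty)' undo_depth=0 redo_depth=1
After op 3 (type): buf='baz' undo_depth=1 redo_depth=0
After op 4 (undo): buf='(empty)' undo_depth=0 redo_depth=1
After op 5 (type): buf='cat' undo_depth=1 redo_depth=0
After op 6 (undo): buf='(empty)' undo_depth=0 redo_depth=1
After op 7 (type): buf='foo' undo_depth=1 redo_depth=0
After op 8 (undo): buf='(empty)' undo_depth=0 redo_depth=1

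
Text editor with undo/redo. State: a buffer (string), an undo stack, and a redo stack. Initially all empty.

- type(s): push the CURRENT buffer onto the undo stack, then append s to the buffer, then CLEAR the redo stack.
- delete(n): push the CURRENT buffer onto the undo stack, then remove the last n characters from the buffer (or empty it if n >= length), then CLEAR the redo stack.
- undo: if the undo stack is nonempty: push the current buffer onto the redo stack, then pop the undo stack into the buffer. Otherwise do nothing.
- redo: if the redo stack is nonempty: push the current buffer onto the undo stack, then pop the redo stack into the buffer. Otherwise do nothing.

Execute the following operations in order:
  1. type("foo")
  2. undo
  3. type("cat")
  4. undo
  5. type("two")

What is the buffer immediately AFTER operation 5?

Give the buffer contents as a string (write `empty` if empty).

Answer: two

Derivation:
After op 1 (type): buf='foo' undo_depth=1 redo_depth=0
After op 2 (undo): buf='(empty)' undo_depth=0 redo_depth=1
After op 3 (type): buf='cat' undo_depth=1 redo_depth=0
After op 4 (undo): buf='(empty)' undo_depth=0 redo_depth=1
After op 5 (type): buf='two' undo_depth=1 redo_depth=0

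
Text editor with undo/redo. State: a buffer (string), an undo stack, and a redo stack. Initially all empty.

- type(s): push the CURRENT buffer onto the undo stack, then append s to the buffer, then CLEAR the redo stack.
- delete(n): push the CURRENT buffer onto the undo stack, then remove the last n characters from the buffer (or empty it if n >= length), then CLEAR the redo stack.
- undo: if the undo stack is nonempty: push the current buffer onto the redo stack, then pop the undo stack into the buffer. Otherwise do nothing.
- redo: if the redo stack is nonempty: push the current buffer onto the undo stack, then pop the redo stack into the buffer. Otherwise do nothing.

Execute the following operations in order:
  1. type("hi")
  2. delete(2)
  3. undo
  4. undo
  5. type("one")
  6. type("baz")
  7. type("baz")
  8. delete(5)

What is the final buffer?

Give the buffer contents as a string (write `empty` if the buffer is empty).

After op 1 (type): buf='hi' undo_depth=1 redo_depth=0
After op 2 (delete): buf='(empty)' undo_depth=2 redo_depth=0
After op 3 (undo): buf='hi' undo_depth=1 redo_depth=1
After op 4 (undo): buf='(empty)' undo_depth=0 redo_depth=2
After op 5 (type): buf='one' undo_depth=1 redo_depth=0
After op 6 (type): buf='onebaz' undo_depth=2 redo_depth=0
After op 7 (type): buf='onebazbaz' undo_depth=3 redo_depth=0
After op 8 (delete): buf='oneb' undo_depth=4 redo_depth=0

Answer: oneb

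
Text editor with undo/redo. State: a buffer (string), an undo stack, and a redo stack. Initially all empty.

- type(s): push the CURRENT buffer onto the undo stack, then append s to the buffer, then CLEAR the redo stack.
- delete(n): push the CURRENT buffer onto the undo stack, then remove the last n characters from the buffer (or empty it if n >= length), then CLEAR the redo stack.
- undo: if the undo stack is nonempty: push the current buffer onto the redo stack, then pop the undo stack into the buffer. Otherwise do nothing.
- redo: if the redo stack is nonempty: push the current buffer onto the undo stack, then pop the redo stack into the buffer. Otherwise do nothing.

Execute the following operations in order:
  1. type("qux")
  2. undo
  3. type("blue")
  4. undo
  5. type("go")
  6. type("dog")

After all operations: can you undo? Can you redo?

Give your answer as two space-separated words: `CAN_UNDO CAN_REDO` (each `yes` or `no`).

After op 1 (type): buf='qux' undo_depth=1 redo_depth=0
After op 2 (undo): buf='(empty)' undo_depth=0 redo_depth=1
After op 3 (type): buf='blue' undo_depth=1 redo_depth=0
After op 4 (undo): buf='(empty)' undo_depth=0 redo_depth=1
After op 5 (type): buf='go' undo_depth=1 redo_depth=0
After op 6 (type): buf='godog' undo_depth=2 redo_depth=0

Answer: yes no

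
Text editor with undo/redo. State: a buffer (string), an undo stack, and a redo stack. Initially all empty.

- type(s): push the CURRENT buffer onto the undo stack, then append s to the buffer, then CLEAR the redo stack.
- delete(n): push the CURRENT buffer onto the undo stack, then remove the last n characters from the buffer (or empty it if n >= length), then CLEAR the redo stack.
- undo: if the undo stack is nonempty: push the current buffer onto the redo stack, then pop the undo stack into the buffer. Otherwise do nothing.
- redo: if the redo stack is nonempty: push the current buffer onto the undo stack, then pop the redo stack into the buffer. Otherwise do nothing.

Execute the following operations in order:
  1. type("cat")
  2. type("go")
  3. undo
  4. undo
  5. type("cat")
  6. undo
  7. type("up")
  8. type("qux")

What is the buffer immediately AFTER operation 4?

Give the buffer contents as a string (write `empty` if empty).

After op 1 (type): buf='cat' undo_depth=1 redo_depth=0
After op 2 (type): buf='catgo' undo_depth=2 redo_depth=0
After op 3 (undo): buf='cat' undo_depth=1 redo_depth=1
After op 4 (undo): buf='(empty)' undo_depth=0 redo_depth=2

Answer: empty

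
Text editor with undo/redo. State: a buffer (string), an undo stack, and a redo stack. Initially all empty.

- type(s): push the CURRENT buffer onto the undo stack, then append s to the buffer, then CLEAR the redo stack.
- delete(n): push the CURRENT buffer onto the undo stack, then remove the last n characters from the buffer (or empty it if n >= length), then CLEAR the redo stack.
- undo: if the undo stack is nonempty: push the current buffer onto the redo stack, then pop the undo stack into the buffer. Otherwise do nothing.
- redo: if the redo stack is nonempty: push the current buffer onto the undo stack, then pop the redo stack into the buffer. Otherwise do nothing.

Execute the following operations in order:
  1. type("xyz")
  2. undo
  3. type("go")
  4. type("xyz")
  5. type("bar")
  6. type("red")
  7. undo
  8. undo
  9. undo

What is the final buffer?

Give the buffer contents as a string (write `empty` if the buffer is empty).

Answer: go

Derivation:
After op 1 (type): buf='xyz' undo_depth=1 redo_depth=0
After op 2 (undo): buf='(empty)' undo_depth=0 redo_depth=1
After op 3 (type): buf='go' undo_depth=1 redo_depth=0
After op 4 (type): buf='goxyz' undo_depth=2 redo_depth=0
After op 5 (type): buf='goxyzbar' undo_depth=3 redo_depth=0
After op 6 (type): buf='goxyzbarred' undo_depth=4 redo_depth=0
After op 7 (undo): buf='goxyzbar' undo_depth=3 redo_depth=1
After op 8 (undo): buf='goxyz' undo_depth=2 redo_depth=2
After op 9 (undo): buf='go' undo_depth=1 redo_depth=3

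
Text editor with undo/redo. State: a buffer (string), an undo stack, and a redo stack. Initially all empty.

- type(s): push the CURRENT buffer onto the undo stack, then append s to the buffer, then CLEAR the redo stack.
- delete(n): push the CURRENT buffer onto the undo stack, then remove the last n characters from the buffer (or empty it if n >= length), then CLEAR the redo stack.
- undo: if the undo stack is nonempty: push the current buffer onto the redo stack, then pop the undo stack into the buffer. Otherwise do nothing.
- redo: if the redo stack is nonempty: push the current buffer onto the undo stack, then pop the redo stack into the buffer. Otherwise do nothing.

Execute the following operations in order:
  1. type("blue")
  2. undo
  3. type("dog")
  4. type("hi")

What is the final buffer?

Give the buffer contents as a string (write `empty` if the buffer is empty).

After op 1 (type): buf='blue' undo_depth=1 redo_depth=0
After op 2 (undo): buf='(empty)' undo_depth=0 redo_depth=1
After op 3 (type): buf='dog' undo_depth=1 redo_depth=0
After op 4 (type): buf='doghi' undo_depth=2 redo_depth=0

Answer: doghi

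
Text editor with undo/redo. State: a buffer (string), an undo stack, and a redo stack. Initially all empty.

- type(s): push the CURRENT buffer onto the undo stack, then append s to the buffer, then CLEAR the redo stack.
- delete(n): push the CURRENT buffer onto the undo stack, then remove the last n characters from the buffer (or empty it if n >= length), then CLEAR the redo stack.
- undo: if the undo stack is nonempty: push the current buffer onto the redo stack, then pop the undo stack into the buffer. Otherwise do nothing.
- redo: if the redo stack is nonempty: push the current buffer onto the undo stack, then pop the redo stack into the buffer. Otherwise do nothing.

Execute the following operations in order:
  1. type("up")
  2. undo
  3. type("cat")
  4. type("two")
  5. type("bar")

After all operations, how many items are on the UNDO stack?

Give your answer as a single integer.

Answer: 3

Derivation:
After op 1 (type): buf='up' undo_depth=1 redo_depth=0
After op 2 (undo): buf='(empty)' undo_depth=0 redo_depth=1
After op 3 (type): buf='cat' undo_depth=1 redo_depth=0
After op 4 (type): buf='cattwo' undo_depth=2 redo_depth=0
After op 5 (type): buf='cattwobar' undo_depth=3 redo_depth=0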